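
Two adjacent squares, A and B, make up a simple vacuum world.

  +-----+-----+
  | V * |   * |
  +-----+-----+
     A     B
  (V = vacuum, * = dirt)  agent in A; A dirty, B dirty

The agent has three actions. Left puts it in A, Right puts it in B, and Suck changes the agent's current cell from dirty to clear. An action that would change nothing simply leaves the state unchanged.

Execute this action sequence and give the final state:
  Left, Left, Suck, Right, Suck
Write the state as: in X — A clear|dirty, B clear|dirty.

1) do Left; now in A — A dirty, B dirty
2) do Left; now in A — A dirty, B dirty
3) do Suck; now in A — A clear, B dirty
4) do Right; now in B — A clear, B dirty
5) do Suck; now in B — A clear, B clear

in B — A clear, B clear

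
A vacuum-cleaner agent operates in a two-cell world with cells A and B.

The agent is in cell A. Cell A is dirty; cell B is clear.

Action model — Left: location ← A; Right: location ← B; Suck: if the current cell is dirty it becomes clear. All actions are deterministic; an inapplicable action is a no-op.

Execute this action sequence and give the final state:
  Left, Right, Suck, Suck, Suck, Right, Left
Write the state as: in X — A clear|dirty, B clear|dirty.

in A — A dirty, B clear

Left (#1): in A — A dirty, B clear
Right (#2): in B — A dirty, B clear
Suck (#3): in B — A dirty, B clear
Suck (#4): in B — A dirty, B clear
Suck (#5): in B — A dirty, B clear
Right (#6): in B — A dirty, B clear
Left (#7): in A — A dirty, B clear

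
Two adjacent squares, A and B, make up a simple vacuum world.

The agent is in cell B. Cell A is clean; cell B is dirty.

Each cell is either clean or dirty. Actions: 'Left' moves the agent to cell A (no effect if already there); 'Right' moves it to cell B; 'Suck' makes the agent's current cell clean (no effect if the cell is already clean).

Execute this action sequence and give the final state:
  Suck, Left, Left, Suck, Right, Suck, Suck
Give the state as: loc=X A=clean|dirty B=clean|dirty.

loc=B A=clean B=clean

t=1 Suck ⇒ loc=B A=clean B=clean
t=2 Left ⇒ loc=A A=clean B=clean
t=3 Left ⇒ loc=A A=clean B=clean
t=4 Suck ⇒ loc=A A=clean B=clean
t=5 Right ⇒ loc=B A=clean B=clean
t=6 Suck ⇒ loc=B A=clean B=clean
t=7 Suck ⇒ loc=B A=clean B=clean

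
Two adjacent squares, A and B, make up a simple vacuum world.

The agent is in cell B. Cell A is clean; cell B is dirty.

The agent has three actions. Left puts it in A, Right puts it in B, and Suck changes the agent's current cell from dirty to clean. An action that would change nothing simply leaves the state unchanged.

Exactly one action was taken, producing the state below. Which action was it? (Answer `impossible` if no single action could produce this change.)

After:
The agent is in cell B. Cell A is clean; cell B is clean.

try  Left: loc=A A=clean B=dirty
try Right: loc=B A=clean B=dirty
try  Suck: loc=B A=clean B=clean  ← match

Suck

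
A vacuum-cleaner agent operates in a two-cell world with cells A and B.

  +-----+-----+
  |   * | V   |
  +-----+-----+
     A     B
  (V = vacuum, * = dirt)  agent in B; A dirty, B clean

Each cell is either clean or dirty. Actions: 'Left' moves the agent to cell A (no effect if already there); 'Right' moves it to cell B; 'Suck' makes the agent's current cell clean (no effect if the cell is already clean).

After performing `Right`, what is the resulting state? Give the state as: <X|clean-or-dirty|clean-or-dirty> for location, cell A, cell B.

start: <B|dirty|clean>
step 1/1 (Right): <B|dirty|clean>

<B|dirty|clean>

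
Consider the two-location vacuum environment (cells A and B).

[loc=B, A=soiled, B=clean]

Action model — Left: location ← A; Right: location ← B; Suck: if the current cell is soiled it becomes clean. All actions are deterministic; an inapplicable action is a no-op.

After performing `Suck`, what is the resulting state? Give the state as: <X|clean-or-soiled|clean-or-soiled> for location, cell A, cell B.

start: <B|soiled|clean>
Suck (#1): <B|soiled|clean>

<B|soiled|clean>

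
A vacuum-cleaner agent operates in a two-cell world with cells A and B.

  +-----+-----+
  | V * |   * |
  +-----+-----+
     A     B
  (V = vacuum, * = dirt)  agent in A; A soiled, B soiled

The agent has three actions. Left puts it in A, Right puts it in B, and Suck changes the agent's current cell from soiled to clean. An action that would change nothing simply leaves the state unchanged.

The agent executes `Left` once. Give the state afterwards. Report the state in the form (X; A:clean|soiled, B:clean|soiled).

start: (A; A:soiled, B:soiled)
1) do Left; now (A; A:soiled, B:soiled)

(A; A:soiled, B:soiled)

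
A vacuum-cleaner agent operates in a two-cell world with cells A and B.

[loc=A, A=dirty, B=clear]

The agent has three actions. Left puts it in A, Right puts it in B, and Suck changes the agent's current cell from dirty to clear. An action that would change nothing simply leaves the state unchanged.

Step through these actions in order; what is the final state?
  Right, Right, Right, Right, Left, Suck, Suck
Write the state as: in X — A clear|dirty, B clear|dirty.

in A — A clear, B clear

1) do Right; now in B — A dirty, B clear
2) do Right; now in B — A dirty, B clear
3) do Right; now in B — A dirty, B clear
4) do Right; now in B — A dirty, B clear
5) do Left; now in A — A dirty, B clear
6) do Suck; now in A — A clear, B clear
7) do Suck; now in A — A clear, B clear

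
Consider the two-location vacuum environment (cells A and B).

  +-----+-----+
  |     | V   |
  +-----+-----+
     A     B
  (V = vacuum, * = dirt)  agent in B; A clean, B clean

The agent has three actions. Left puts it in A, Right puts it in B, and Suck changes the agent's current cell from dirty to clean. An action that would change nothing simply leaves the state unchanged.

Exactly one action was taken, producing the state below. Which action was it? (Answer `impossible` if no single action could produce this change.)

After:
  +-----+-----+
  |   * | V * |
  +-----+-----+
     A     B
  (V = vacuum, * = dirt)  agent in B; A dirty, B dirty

try  Left: loc=A A=clean B=clean
try Right: loc=B A=clean B=clean
try  Suck: loc=B A=clean B=clean
no single action produces the after-state

impossible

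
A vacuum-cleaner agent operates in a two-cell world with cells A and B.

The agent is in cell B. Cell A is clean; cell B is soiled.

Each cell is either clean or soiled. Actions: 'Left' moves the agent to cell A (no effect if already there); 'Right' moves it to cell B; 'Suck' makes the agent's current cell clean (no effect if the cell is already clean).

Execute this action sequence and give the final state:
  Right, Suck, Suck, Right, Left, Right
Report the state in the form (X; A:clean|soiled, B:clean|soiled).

(B; A:clean, B:clean)

t=1 Right ⇒ (B; A:clean, B:soiled)
t=2 Suck ⇒ (B; A:clean, B:clean)
t=3 Suck ⇒ (B; A:clean, B:clean)
t=4 Right ⇒ (B; A:clean, B:clean)
t=5 Left ⇒ (A; A:clean, B:clean)
t=6 Right ⇒ (B; A:clean, B:clean)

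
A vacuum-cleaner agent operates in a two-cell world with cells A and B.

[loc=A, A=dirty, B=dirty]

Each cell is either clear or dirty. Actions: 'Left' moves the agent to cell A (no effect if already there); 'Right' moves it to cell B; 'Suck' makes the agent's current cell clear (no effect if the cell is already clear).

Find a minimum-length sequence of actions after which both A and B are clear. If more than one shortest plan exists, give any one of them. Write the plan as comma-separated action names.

Suck, Right, Suck

1. Suck → <A|clear|dirty>
2. Right → <B|clear|dirty>
3. Suck → <B|clear|clear>
min 3: Suck A + move + Suck B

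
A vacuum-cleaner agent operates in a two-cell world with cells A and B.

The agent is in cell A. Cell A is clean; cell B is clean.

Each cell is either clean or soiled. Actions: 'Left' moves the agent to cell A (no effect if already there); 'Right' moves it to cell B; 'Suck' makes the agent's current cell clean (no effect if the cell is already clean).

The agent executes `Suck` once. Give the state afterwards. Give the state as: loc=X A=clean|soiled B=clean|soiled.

start: loc=A A=clean B=clean
Suck (#1): loc=A A=clean B=clean

loc=A A=clean B=clean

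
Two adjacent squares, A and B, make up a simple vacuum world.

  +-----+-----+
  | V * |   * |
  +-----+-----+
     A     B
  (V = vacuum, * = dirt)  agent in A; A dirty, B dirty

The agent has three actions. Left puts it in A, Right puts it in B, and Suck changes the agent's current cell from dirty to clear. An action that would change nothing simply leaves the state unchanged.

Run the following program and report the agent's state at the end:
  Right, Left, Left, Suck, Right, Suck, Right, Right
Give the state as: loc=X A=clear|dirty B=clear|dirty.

Right (#1): loc=B A=dirty B=dirty
Left (#2): loc=A A=dirty B=dirty
Left (#3): loc=A A=dirty B=dirty
Suck (#4): loc=A A=clear B=dirty
Right (#5): loc=B A=clear B=dirty
Suck (#6): loc=B A=clear B=clear
Right (#7): loc=B A=clear B=clear
Right (#8): loc=B A=clear B=clear

loc=B A=clear B=clear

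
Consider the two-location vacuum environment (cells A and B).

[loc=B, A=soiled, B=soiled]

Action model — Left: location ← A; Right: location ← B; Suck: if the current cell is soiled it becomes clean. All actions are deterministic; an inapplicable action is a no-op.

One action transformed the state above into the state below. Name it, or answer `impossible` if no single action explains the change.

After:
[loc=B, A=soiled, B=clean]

try  Left: loc=A A=soiled B=soiled
try Right: loc=B A=soiled B=soiled
try  Suck: loc=B A=soiled B=clean  ← match

Suck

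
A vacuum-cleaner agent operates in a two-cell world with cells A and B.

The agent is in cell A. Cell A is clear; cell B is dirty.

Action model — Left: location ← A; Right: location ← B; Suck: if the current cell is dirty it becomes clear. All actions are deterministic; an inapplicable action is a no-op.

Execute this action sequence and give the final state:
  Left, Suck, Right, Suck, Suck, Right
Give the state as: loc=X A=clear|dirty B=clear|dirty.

loc=B A=clear B=clear

1) do Left; now loc=A A=clear B=dirty
2) do Suck; now loc=A A=clear B=dirty
3) do Right; now loc=B A=clear B=dirty
4) do Suck; now loc=B A=clear B=clear
5) do Suck; now loc=B A=clear B=clear
6) do Right; now loc=B A=clear B=clear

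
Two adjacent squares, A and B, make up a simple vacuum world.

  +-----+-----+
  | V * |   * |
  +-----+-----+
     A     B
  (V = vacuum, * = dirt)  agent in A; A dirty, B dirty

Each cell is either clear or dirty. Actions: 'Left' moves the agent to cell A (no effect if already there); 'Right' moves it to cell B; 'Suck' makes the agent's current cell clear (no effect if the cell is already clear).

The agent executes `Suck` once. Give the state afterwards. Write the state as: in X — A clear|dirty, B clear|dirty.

in A — A clear, B dirty

start: in A — A dirty, B dirty
1) do Suck; now in A — A clear, B dirty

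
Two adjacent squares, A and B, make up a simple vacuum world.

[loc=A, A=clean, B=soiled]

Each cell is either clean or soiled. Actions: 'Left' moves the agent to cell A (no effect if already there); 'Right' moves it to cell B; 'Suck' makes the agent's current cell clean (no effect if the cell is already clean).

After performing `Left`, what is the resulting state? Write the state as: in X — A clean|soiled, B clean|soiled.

start: in A — A clean, B soiled
1) do Left; now in A — A clean, B soiled

in A — A clean, B soiled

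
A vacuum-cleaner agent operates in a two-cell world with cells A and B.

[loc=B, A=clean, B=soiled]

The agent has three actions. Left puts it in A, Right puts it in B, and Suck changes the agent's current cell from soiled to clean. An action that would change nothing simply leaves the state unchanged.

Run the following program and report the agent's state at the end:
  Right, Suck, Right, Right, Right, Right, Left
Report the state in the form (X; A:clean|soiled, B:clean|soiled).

(A; A:clean, B:clean)

t=1 Right ⇒ (B; A:clean, B:soiled)
t=2 Suck ⇒ (B; A:clean, B:clean)
t=3 Right ⇒ (B; A:clean, B:clean)
t=4 Right ⇒ (B; A:clean, B:clean)
t=5 Right ⇒ (B; A:clean, B:clean)
t=6 Right ⇒ (B; A:clean, B:clean)
t=7 Left ⇒ (A; A:clean, B:clean)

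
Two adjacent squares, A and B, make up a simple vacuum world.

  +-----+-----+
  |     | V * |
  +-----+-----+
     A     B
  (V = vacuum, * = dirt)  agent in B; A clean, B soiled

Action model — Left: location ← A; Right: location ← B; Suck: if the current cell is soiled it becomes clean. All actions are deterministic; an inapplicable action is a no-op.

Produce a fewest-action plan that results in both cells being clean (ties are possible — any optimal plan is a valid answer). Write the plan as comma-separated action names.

t=1 Suck ⇒ <B|clean|clean>
min 1: B is soiled, one Suck

Suck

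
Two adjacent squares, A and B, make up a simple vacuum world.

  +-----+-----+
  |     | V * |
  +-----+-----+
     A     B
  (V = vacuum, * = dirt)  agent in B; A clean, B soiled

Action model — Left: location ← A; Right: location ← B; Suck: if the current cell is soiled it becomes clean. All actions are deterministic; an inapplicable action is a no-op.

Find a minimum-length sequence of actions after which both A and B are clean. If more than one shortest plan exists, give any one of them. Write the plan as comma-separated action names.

Suck

1) do Suck; now loc=B A=clean B=clean
min 1: B is soiled, one Suck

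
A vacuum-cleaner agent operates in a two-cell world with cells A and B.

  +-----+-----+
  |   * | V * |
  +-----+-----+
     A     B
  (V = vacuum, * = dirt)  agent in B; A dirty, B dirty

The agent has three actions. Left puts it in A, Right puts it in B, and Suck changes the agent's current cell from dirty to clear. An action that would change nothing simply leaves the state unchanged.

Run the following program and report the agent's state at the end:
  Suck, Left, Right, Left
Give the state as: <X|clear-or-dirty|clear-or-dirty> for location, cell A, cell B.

<A|dirty|clear>

[1] after Suck: <B|dirty|clear>
[2] after Left: <A|dirty|clear>
[3] after Right: <B|dirty|clear>
[4] after Left: <A|dirty|clear>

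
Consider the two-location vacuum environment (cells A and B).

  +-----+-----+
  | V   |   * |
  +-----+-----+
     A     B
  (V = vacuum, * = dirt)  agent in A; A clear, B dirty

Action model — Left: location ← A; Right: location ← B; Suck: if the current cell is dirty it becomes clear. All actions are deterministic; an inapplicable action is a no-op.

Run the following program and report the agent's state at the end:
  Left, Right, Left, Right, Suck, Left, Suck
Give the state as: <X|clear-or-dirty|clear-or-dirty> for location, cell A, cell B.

[1] after Left: <A|clear|dirty>
[2] after Right: <B|clear|dirty>
[3] after Left: <A|clear|dirty>
[4] after Right: <B|clear|dirty>
[5] after Suck: <B|clear|clear>
[6] after Left: <A|clear|clear>
[7] after Suck: <A|clear|clear>

<A|clear|clear>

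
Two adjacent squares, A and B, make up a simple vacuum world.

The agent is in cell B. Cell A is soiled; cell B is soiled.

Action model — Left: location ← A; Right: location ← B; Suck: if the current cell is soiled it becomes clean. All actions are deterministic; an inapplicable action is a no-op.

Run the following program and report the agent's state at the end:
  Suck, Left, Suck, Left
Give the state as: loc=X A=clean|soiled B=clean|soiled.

t=1 Suck ⇒ loc=B A=soiled B=clean
t=2 Left ⇒ loc=A A=soiled B=clean
t=3 Suck ⇒ loc=A A=clean B=clean
t=4 Left ⇒ loc=A A=clean B=clean

loc=A A=clean B=clean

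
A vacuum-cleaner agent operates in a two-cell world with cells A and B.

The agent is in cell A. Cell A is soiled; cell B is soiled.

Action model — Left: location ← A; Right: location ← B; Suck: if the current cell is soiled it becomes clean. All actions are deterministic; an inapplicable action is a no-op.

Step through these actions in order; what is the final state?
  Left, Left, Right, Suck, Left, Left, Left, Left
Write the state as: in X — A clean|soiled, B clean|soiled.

in A — A soiled, B clean

step 1/8 (Left): in A — A soiled, B soiled
step 2/8 (Left): in A — A soiled, B soiled
step 3/8 (Right): in B — A soiled, B soiled
step 4/8 (Suck): in B — A soiled, B clean
step 5/8 (Left): in A — A soiled, B clean
step 6/8 (Left): in A — A soiled, B clean
step 7/8 (Left): in A — A soiled, B clean
step 8/8 (Left): in A — A soiled, B clean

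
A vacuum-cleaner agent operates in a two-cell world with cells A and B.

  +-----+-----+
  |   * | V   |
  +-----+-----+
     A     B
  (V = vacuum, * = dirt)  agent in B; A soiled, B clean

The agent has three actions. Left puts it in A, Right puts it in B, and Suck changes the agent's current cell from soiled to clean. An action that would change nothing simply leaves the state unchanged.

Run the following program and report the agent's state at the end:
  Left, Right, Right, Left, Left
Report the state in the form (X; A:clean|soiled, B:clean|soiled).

Left (#1): (A; A:soiled, B:clean)
Right (#2): (B; A:soiled, B:clean)
Right (#3): (B; A:soiled, B:clean)
Left (#4): (A; A:soiled, B:clean)
Left (#5): (A; A:soiled, B:clean)

(A; A:soiled, B:clean)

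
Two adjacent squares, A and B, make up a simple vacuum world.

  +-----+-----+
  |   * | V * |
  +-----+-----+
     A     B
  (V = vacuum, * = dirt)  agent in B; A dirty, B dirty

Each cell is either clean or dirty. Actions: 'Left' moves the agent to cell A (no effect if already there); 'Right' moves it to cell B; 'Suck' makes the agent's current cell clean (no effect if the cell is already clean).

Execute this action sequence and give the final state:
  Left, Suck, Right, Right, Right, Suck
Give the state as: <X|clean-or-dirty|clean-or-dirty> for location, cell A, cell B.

<B|clean|clean>

Left (#1): <A|dirty|dirty>
Suck (#2): <A|clean|dirty>
Right (#3): <B|clean|dirty>
Right (#4): <B|clean|dirty>
Right (#5): <B|clean|dirty>
Suck (#6): <B|clean|clean>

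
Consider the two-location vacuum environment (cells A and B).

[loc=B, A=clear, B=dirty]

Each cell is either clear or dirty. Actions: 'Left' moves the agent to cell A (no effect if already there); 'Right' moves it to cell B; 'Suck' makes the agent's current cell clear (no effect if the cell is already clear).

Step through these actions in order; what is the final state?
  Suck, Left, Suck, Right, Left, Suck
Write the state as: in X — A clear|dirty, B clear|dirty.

in A — A clear, B clear

[1] after Suck: in B — A clear, B clear
[2] after Left: in A — A clear, B clear
[3] after Suck: in A — A clear, B clear
[4] after Right: in B — A clear, B clear
[5] after Left: in A — A clear, B clear
[6] after Suck: in A — A clear, B clear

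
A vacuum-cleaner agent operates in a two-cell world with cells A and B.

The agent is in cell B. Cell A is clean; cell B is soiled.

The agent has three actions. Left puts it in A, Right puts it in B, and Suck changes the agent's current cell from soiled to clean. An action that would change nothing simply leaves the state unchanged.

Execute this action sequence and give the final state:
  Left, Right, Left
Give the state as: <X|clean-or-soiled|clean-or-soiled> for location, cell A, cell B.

<A|clean|soiled>

[1] after Left: <A|clean|soiled>
[2] after Right: <B|clean|soiled>
[3] after Left: <A|clean|soiled>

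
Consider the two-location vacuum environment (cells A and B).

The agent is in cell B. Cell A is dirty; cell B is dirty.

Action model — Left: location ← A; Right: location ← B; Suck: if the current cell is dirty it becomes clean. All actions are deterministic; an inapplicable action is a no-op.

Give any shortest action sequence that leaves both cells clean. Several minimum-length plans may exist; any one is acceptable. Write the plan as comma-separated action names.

t=1 Suck ⇒ (B; A:dirty, B:clean)
t=2 Left ⇒ (A; A:dirty, B:clean)
t=3 Suck ⇒ (A; A:clean, B:clean)
min 3: Suck B + move + Suck A

Suck, Left, Suck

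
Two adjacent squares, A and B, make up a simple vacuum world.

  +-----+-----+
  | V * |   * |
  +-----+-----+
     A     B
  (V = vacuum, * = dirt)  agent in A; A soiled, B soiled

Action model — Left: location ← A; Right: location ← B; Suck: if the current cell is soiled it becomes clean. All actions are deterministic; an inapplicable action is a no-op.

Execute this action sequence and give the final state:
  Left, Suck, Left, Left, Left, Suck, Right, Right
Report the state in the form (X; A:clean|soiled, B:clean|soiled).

[1] after Left: (A; A:soiled, B:soiled)
[2] after Suck: (A; A:clean, B:soiled)
[3] after Left: (A; A:clean, B:soiled)
[4] after Left: (A; A:clean, B:soiled)
[5] after Left: (A; A:clean, B:soiled)
[6] after Suck: (A; A:clean, B:soiled)
[7] after Right: (B; A:clean, B:soiled)
[8] after Right: (B; A:clean, B:soiled)

(B; A:clean, B:soiled)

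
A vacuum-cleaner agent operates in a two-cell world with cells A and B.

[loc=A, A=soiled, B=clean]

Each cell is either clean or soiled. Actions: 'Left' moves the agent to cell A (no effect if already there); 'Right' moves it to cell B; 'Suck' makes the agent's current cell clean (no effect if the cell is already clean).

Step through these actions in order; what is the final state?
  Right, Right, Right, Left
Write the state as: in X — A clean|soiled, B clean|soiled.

in A — A soiled, B clean

1. Right → in B — A soiled, B clean
2. Right → in B — A soiled, B clean
3. Right → in B — A soiled, B clean
4. Left → in A — A soiled, B clean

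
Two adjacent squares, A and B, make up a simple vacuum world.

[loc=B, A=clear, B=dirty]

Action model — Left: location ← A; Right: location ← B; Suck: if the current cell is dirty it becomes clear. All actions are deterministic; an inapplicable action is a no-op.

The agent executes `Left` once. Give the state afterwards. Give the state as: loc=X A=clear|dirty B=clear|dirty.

start: loc=B A=clear B=dirty
1. Left → loc=A A=clear B=dirty

loc=A A=clear B=dirty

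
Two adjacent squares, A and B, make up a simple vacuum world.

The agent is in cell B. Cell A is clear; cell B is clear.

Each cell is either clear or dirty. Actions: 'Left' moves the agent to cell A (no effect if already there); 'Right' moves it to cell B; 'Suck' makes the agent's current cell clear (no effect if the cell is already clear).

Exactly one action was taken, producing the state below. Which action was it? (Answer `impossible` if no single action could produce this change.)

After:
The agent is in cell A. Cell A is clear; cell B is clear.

try  Left: <A|clear|clear>  ← match
try Right: <B|clear|clear>
try  Suck: <B|clear|clear>

Left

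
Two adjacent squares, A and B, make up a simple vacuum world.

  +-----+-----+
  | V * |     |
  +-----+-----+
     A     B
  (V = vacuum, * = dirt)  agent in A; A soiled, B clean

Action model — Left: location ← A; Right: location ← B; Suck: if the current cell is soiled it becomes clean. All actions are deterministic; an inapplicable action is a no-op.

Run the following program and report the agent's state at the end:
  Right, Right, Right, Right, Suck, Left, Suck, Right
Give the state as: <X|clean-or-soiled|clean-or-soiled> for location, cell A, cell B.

<B|clean|clean>

[1] after Right: <B|soiled|clean>
[2] after Right: <B|soiled|clean>
[3] after Right: <B|soiled|clean>
[4] after Right: <B|soiled|clean>
[5] after Suck: <B|soiled|clean>
[6] after Left: <A|soiled|clean>
[7] after Suck: <A|clean|clean>
[8] after Right: <B|clean|clean>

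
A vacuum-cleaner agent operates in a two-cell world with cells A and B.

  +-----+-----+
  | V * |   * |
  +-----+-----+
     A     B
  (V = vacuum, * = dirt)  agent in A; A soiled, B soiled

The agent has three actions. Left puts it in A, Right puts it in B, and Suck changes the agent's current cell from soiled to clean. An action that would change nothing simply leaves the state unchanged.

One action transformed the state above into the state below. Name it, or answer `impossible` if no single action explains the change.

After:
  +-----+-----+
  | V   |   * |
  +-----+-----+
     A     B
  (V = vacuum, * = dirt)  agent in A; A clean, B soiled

Suck

try  Left: in A — A soiled, B soiled
try Right: in B — A soiled, B soiled
try  Suck: in A — A clean, B soiled  ← match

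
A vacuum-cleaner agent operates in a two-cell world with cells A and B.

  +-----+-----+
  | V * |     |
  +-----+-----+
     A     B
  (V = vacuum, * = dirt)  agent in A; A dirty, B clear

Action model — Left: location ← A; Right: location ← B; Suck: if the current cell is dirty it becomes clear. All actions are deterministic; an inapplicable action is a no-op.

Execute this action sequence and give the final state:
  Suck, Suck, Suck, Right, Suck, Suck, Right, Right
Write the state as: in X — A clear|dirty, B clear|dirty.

in B — A clear, B clear

Suck (#1): in A — A clear, B clear
Suck (#2): in A — A clear, B clear
Suck (#3): in A — A clear, B clear
Right (#4): in B — A clear, B clear
Suck (#5): in B — A clear, B clear
Suck (#6): in B — A clear, B clear
Right (#7): in B — A clear, B clear
Right (#8): in B — A clear, B clear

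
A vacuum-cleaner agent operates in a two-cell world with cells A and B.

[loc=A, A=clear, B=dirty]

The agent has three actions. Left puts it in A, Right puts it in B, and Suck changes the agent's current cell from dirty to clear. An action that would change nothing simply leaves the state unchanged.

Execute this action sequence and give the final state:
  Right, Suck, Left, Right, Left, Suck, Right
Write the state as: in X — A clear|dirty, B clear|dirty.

in B — A clear, B clear

step 1/7 (Right): in B — A clear, B dirty
step 2/7 (Suck): in B — A clear, B clear
step 3/7 (Left): in A — A clear, B clear
step 4/7 (Right): in B — A clear, B clear
step 5/7 (Left): in A — A clear, B clear
step 6/7 (Suck): in A — A clear, B clear
step 7/7 (Right): in B — A clear, B clear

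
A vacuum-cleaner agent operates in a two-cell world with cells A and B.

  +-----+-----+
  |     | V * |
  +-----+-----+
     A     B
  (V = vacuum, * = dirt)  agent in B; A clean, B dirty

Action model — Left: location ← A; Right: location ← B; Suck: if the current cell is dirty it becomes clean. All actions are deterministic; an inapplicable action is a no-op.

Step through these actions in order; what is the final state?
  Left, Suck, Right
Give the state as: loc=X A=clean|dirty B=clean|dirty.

loc=B A=clean B=dirty

step 1/3 (Left): loc=A A=clean B=dirty
step 2/3 (Suck): loc=A A=clean B=dirty
step 3/3 (Right): loc=B A=clean B=dirty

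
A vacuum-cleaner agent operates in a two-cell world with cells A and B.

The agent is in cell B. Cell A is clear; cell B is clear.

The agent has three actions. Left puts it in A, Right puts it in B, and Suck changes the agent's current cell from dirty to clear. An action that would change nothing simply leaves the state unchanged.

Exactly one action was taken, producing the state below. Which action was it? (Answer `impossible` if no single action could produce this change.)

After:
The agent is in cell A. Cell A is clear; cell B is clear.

try  Left: loc=A A=clear B=clear  ← match
try Right: loc=B A=clear B=clear
try  Suck: loc=B A=clear B=clear

Left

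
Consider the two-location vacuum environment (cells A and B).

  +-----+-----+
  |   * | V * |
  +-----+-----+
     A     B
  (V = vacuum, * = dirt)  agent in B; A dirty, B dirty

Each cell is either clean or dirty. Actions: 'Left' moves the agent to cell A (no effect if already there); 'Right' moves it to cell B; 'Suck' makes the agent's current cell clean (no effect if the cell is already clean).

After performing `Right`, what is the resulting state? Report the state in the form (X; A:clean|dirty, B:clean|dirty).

(B; A:dirty, B:dirty)

start: (B; A:dirty, B:dirty)
[1] after Right: (B; A:dirty, B:dirty)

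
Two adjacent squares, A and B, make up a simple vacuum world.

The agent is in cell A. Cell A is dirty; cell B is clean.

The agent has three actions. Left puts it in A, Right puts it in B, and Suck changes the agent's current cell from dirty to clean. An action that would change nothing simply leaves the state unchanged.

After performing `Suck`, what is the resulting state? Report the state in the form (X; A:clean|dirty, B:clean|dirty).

(A; A:clean, B:clean)

start: (A; A:dirty, B:clean)
1. Suck → (A; A:clean, B:clean)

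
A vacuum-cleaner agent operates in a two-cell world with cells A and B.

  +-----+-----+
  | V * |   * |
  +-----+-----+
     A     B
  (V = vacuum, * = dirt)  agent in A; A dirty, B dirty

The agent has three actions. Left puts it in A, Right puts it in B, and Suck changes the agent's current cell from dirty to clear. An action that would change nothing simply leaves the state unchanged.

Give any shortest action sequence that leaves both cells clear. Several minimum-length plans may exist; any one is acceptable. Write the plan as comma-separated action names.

Suck, Right, Suck

t=1 Suck ⇒ <A|clear|dirty>
t=2 Right ⇒ <B|clear|dirty>
t=3 Suck ⇒ <B|clear|clear>
min 3: Suck A + move + Suck B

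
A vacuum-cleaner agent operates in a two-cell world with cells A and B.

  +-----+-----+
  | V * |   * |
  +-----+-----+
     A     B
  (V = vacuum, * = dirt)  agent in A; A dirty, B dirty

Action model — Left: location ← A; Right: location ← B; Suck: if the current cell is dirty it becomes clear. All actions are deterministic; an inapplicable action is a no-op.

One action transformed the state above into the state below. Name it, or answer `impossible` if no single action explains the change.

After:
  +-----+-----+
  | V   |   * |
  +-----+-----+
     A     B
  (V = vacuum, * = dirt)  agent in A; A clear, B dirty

try  Left: <A|dirty|dirty>
try Right: <B|dirty|dirty>
try  Suck: <A|clear|dirty>  ← match

Suck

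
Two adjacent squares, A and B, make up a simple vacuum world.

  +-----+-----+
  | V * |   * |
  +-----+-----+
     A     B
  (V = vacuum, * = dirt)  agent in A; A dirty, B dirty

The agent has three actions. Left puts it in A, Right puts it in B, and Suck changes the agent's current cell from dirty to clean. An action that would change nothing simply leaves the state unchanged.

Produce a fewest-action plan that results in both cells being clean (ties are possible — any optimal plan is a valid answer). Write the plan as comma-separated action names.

Suck, Right, Suck

step 1/3 (Suck): <A|clean|dirty>
step 2/3 (Right): <B|clean|dirty>
step 3/3 (Suck): <B|clean|clean>
min 3: Suck A + move + Suck B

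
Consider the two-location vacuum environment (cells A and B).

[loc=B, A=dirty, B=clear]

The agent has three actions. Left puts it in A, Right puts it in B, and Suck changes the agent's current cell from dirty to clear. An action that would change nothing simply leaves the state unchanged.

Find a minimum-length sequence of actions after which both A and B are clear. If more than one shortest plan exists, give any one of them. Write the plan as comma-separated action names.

Left, Suck

[1] after Left: loc=A A=dirty B=clear
[2] after Suck: loc=A A=clear B=clear
min 2: go A then Suck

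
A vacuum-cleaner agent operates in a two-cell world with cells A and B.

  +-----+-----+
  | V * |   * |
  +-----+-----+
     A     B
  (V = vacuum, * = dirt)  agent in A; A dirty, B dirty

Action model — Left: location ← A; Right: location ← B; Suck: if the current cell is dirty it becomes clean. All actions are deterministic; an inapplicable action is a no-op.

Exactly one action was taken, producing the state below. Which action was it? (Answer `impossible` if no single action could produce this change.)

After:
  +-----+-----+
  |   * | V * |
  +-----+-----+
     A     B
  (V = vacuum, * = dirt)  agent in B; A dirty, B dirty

Right

try  Left: in A — A dirty, B dirty
try Right: in B — A dirty, B dirty  ← match
try  Suck: in A — A clean, B dirty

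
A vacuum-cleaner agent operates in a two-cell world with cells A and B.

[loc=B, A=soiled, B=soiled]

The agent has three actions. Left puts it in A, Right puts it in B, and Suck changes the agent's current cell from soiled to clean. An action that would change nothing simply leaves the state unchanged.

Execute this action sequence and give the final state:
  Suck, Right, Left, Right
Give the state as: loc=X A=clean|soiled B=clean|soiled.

loc=B A=soiled B=clean

Suck (#1): loc=B A=soiled B=clean
Right (#2): loc=B A=soiled B=clean
Left (#3): loc=A A=soiled B=clean
Right (#4): loc=B A=soiled B=clean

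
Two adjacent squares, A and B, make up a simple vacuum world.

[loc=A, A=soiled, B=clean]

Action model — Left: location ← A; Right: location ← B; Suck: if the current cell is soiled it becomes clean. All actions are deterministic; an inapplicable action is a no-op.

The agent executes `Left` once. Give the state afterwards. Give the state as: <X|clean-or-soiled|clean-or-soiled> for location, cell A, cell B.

start: <A|soiled|clean>
1. Left → <A|soiled|clean>

<A|soiled|clean>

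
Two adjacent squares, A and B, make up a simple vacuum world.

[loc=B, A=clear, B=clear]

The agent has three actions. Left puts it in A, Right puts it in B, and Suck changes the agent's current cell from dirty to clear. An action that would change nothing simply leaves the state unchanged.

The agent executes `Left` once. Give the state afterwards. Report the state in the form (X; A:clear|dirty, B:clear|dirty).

start: (B; A:clear, B:clear)
Left (#1): (A; A:clear, B:clear)

(A; A:clear, B:clear)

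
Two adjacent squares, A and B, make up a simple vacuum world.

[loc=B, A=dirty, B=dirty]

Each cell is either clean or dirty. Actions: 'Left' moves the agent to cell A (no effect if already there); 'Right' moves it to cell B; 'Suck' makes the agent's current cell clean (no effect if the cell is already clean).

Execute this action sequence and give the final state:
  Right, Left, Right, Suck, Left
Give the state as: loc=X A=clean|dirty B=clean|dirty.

t=1 Right ⇒ loc=B A=dirty B=dirty
t=2 Left ⇒ loc=A A=dirty B=dirty
t=3 Right ⇒ loc=B A=dirty B=dirty
t=4 Suck ⇒ loc=B A=dirty B=clean
t=5 Left ⇒ loc=A A=dirty B=clean

loc=A A=dirty B=clean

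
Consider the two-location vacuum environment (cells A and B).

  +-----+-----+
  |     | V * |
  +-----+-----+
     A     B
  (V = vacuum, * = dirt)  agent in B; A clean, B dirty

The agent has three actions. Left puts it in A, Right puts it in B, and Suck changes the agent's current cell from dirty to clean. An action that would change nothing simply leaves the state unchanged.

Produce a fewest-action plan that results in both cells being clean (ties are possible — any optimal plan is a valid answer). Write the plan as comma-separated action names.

[1] after Suck: <B|clean|clean>
min 1: B is dirty, one Suck

Suck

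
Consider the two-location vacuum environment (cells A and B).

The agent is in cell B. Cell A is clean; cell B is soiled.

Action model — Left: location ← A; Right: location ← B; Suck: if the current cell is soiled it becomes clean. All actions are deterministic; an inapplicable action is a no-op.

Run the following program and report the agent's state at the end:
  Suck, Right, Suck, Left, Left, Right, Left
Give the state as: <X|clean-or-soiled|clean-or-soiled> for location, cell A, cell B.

<A|clean|clean>

t=1 Suck ⇒ <B|clean|clean>
t=2 Right ⇒ <B|clean|clean>
t=3 Suck ⇒ <B|clean|clean>
t=4 Left ⇒ <A|clean|clean>
t=5 Left ⇒ <A|clean|clean>
t=6 Right ⇒ <B|clean|clean>
t=7 Left ⇒ <A|clean|clean>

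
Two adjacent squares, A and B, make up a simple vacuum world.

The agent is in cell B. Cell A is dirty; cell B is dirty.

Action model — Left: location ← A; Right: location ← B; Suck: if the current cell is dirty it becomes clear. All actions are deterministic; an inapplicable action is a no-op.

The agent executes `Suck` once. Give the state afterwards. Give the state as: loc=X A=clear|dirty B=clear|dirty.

loc=B A=dirty B=clear

start: loc=B A=dirty B=dirty
[1] after Suck: loc=B A=dirty B=clear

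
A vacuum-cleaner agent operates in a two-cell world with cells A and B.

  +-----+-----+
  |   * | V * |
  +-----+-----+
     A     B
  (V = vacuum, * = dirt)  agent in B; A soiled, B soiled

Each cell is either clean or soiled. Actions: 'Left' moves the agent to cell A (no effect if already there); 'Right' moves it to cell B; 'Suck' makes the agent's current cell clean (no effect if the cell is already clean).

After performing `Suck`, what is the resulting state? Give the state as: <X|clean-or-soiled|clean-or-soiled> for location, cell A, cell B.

start: <B|soiled|soiled>
step 1/1 (Suck): <B|soiled|clean>

<B|soiled|clean>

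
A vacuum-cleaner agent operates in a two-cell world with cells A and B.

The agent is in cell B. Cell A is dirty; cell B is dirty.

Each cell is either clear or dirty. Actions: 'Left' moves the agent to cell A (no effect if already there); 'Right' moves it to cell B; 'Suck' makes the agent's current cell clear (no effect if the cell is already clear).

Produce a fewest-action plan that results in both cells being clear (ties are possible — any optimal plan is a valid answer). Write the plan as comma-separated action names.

1. Suck → (B; A:dirty, B:clear)
2. Left → (A; A:dirty, B:clear)
3. Suck → (A; A:clear, B:clear)
min 3: Suck B + move + Suck A

Suck, Left, Suck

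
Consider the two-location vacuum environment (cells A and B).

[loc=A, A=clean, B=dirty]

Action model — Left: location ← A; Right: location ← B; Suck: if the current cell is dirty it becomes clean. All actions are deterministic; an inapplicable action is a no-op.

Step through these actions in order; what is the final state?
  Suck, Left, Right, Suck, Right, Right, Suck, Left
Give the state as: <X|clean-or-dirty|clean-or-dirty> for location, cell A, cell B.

[1] after Suck: <A|clean|dirty>
[2] after Left: <A|clean|dirty>
[3] after Right: <B|clean|dirty>
[4] after Suck: <B|clean|clean>
[5] after Right: <B|clean|clean>
[6] after Right: <B|clean|clean>
[7] after Suck: <B|clean|clean>
[8] after Left: <A|clean|clean>

<A|clean|clean>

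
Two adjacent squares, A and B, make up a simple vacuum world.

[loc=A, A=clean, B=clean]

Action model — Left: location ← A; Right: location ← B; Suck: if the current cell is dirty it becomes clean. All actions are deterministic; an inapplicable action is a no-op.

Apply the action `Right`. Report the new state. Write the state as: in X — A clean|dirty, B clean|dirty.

start: in A — A clean, B clean
t=1 Right ⇒ in B — A clean, B clean

in B — A clean, B clean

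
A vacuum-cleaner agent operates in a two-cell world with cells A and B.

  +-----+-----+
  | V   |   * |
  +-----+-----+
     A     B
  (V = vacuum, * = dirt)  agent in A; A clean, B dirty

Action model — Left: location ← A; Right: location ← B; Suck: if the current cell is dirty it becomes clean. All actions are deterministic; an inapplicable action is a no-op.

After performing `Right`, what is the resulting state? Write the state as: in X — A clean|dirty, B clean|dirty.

in B — A clean, B dirty

start: in A — A clean, B dirty
step 1/1 (Right): in B — A clean, B dirty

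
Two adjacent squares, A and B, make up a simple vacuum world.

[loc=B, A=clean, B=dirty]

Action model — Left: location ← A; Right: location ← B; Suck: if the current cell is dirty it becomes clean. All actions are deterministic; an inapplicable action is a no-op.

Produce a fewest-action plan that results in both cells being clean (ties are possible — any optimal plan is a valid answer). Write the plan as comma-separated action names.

t=1 Suck ⇒ loc=B A=clean B=clean
min 1: B is dirty, one Suck

Suck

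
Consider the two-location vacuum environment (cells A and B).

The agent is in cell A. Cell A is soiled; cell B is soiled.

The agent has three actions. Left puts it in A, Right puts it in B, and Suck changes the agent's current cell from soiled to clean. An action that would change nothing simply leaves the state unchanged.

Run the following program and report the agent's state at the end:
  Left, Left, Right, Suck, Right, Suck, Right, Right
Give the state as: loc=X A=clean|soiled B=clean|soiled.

t=1 Left ⇒ loc=A A=soiled B=soiled
t=2 Left ⇒ loc=A A=soiled B=soiled
t=3 Right ⇒ loc=B A=soiled B=soiled
t=4 Suck ⇒ loc=B A=soiled B=clean
t=5 Right ⇒ loc=B A=soiled B=clean
t=6 Suck ⇒ loc=B A=soiled B=clean
t=7 Right ⇒ loc=B A=soiled B=clean
t=8 Right ⇒ loc=B A=soiled B=clean

loc=B A=soiled B=clean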